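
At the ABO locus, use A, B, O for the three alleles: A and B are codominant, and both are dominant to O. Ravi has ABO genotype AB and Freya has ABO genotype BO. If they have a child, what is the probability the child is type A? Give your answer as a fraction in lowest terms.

1/4

ABO cross AB × BO → offspring phenotypes: 1/4 A, 1/2 B, 1/4 AB.
So P(type A) = 1/4.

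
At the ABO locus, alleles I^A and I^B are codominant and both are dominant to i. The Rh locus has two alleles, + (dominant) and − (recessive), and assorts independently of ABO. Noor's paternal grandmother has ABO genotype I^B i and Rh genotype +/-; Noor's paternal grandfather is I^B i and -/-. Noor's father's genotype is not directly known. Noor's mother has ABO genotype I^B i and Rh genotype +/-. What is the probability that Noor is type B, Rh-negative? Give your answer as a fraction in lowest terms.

9/32

Noor's father's ABO genotype from I^B i × I^B i: 1/4 I^B I^B, 1/2 I^B i, 1/4 i i.
Crossing each possibility with the mother I^B i and summing P(type B): 1/4·1 + 1/2·3/4 + 1/4·1/2 = 3/4.
Similarly for Rh via the father's Rh distribution: P(Rh-) = 3/8.
Independent loci: 3/4 × 3/8 = 9/32.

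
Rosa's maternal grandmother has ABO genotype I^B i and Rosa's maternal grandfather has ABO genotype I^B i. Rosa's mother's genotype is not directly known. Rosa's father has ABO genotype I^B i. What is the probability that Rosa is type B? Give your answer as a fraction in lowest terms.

Rosa's mother's ABO genotype from I^B i × I^B i: 1/4 I^B I^B, 1/2 I^B i, 1/4 i i.
Crossing each possibility with the father I^B i and summing P(type B): 1/4·1 + 1/2·3/4 + 1/4·1/2 = 3/4.

3/4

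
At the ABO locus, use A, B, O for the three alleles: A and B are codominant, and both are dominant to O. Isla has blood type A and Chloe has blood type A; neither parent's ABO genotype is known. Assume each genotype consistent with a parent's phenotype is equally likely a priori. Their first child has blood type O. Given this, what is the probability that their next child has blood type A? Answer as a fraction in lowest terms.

3/4

Possible genotypes: Isla ∈ {AA, AO}; Chloe ∈ {AA, AO}.
Weight each parental genotype pair by prior × P(type-O child):
  AO × AO: posterior weight 1; P(next child type A) = 3/4.
Weighted sum = 3/4.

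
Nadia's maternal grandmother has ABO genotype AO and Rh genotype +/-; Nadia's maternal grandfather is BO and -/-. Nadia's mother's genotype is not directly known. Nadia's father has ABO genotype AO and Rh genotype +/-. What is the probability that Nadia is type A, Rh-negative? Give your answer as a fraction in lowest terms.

Nadia's mother's ABO genotype from AO × BO: 1/4 AB, 1/4 AO, 1/4 BO, 1/4 OO.
Crossing each possibility with the father AO and summing P(type A): 1/4·1/2 + 1/4·3/4 + 1/4·1/4 + 1/4·1/2 = 1/2.
Similarly for Rh via the mother's Rh distribution: P(Rh-) = 3/8.
Independent loci: 1/2 × 3/8 = 3/16.

3/16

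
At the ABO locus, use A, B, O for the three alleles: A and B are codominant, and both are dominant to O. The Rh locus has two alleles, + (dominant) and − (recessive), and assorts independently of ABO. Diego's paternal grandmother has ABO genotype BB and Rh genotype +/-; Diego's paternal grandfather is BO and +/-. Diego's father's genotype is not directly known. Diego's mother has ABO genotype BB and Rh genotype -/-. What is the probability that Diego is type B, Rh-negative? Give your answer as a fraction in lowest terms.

Diego's father's ABO genotype from BB × BO: 1/2 BB, 1/2 BO.
Crossing each possibility with the mother BB and summing P(type B): 1/2·1 + 1/2·1 = 1.
Similarly for Rh via the father's Rh distribution: P(Rh-) = 1/2.
Independent loci: 1 × 1/2 = 1/2.

1/2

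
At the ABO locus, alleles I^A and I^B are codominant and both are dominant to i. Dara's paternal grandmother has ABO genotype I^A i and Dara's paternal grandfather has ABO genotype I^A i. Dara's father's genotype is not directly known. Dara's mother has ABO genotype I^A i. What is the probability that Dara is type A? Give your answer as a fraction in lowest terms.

3/4

Dara's father's ABO genotype from I^A i × I^A i: 1/4 I^A I^A, 1/2 I^A i, 1/4 i i.
Crossing each possibility with the mother I^A i and summing P(type A): 1/4·1 + 1/2·3/4 + 1/4·1/2 = 3/4.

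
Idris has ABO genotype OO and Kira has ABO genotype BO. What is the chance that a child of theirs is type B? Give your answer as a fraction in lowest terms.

ABO cross OO × BO → offspring phenotypes: 1/2 O, 1/2 B.
So P(type B) = 1/2.

1/2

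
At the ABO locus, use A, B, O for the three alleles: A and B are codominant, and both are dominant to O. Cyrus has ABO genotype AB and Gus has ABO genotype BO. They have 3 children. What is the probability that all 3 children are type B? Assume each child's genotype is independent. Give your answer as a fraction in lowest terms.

1/8

ABO cross AB × BO → 1/4 A, 1/2 B, 1/4 AB.
So P(type B) = 1/2 per child.
All 3 independent: (1/2)^3 = 1/8.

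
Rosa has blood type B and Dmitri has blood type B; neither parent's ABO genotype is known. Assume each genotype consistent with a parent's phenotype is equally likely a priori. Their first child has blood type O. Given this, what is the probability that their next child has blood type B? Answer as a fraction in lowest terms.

Possible genotypes: Rosa ∈ {BB, BO}; Dmitri ∈ {BB, BO}.
Weight each parental genotype pair by prior × P(type-O child):
  BO × BO: posterior weight 1; P(next child type B) = 3/4.
Weighted sum = 3/4.

3/4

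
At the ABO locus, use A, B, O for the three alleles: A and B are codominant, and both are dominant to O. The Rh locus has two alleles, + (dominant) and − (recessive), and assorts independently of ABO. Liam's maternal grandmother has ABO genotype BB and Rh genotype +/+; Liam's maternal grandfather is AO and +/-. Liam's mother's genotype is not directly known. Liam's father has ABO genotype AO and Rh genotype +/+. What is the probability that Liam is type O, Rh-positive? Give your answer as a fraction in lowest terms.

Liam's mother's ABO genotype from BB × AO: 1/2 AB, 1/2 BO.
Crossing each possibility with the father AO and summing P(type O): 1/2·0 + 1/2·1/4 = 1/8.
Similarly for Rh via the mother's Rh distribution: P(Rh+) = 1.
Independent loci: 1/8 × 1 = 1/8.

1/8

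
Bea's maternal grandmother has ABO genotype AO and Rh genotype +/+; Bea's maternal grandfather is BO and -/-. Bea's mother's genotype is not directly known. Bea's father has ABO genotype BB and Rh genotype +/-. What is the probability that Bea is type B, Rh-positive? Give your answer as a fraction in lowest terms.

9/16

Bea's mother's ABO genotype from AO × BO: 1/4 AB, 1/4 AO, 1/4 BO, 1/4 OO.
Crossing each possibility with the father BB and summing P(type B): 1/4·1/2 + 1/4·1/2 + 1/4·1 + 1/4·1 = 3/4.
Similarly for Rh via the mother's Rh distribution: P(Rh+) = 3/4.
Independent loci: 3/4 × 3/4 = 9/16.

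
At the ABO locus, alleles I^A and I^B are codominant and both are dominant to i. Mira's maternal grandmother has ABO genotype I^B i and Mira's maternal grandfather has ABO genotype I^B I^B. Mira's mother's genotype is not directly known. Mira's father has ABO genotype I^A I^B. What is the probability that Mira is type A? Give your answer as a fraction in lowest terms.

1/8

Mira's mother's ABO genotype from I^B i × I^B I^B: 1/2 I^B I^B, 1/2 I^B i.
Crossing each possibility with the father I^A I^B and summing P(type A): 1/2·0 + 1/2·1/4 = 1/8.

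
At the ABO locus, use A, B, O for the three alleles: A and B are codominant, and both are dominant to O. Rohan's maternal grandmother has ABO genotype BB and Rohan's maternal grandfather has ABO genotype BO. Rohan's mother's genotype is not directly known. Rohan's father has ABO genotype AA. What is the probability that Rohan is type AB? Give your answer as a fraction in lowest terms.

3/4

Rohan's mother's ABO genotype from BB × BO: 1/2 BB, 1/2 BO.
Crossing each possibility with the father AA and summing P(type AB): 1/2·1 + 1/2·1/2 = 3/4.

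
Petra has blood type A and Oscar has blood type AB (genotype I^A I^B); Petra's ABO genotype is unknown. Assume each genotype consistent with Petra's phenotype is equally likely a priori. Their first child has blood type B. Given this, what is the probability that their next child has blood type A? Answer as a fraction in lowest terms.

1/2

Possible genotypes: Petra ∈ {I^A I^A, I^A i}; Oscar ∈ {I^A I^B}.
Weight each parental genotype pair by prior × P(type-B child):
  I^A i × I^A I^B: posterior weight 1; P(next child type A) = 1/2.
Weighted sum = 1/2.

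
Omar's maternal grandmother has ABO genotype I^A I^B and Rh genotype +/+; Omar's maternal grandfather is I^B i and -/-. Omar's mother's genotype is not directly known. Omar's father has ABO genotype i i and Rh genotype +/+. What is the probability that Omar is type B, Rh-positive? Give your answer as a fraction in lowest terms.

Omar's mother's ABO genotype from I^A I^B × I^B i: 1/4 I^A I^B, 1/4 I^A i, 1/4 I^B I^B, 1/4 I^B i.
Crossing each possibility with the father i i and summing P(type B): 1/4·1/2 + 1/4·0 + 1/4·1 + 1/4·1/2 = 1/2.
Similarly for Rh via the mother's Rh distribution: P(Rh+) = 1.
Independent loci: 1/2 × 1 = 1/2.

1/2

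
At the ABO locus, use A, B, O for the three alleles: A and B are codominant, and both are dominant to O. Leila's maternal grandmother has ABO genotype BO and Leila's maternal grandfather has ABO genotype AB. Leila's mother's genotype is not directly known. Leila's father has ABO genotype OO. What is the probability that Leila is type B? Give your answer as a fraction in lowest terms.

Leila's mother's ABO genotype from BO × AB: 1/4 AB, 1/4 AO, 1/4 BB, 1/4 BO.
Crossing each possibility with the father OO and summing P(type B): 1/4·1/2 + 1/4·0 + 1/4·1 + 1/4·1/2 = 1/2.

1/2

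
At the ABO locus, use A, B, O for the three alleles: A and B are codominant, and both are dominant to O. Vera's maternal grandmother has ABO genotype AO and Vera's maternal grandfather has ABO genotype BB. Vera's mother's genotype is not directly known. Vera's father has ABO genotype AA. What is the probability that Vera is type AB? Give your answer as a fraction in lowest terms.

Vera's mother's ABO genotype from AO × BB: 1/2 AB, 1/2 BO.
Crossing each possibility with the father AA and summing P(type AB): 1/2·1/2 + 1/2·1/2 = 1/2.

1/2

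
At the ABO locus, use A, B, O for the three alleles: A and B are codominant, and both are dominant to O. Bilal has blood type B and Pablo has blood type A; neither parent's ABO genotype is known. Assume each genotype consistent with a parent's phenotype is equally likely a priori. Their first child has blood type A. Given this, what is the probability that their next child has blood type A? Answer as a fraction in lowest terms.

Possible genotypes: Bilal ∈ {BB, BO}; Pablo ∈ {AA, AO}.
Weight each parental genotype pair by prior × P(type-A child):
  BO × AA: posterior weight 2/3; P(next child type A) = 1/2.
  BO × AO: posterior weight 1/3; P(next child type A) = 1/4.
Weighted sum = 5/12.

5/12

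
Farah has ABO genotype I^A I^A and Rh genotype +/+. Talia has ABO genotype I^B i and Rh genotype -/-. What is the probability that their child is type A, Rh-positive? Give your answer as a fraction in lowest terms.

ABO cross I^A I^A × I^B i → offspring phenotypes: 1/2 A, 1/2 AB.
Rh cross +/+ × -/- → 1 Rh+.
Independent loci: P(type A, Rh-positive) = 1/2 × 1 = 1/2.

1/2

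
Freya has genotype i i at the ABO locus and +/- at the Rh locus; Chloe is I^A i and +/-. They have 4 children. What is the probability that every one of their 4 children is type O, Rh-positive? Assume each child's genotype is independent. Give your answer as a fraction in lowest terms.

ABO cross i i × I^A i → 1/2 O, 1/2 A.
Rh cross +/- × +/- → 3/4 Rh+, 1/4 Rh-; so P(type O, Rh-positive) = 1/2 × 3/4 = 3/8 per child.
All 4 independent: (3/8)^4 = 81/4096.

81/4096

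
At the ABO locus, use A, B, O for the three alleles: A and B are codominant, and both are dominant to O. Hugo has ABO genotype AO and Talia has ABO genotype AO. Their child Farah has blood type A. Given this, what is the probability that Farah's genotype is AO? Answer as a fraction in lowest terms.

Cross AO × AO → 1/4 AA, 1/2 AO, 1/4 OO.
Type-A genotypes among offspring: AA (1/4), AO (1/2); total 3/4.
P(AO | type A) = (1/2) / (3/4) = 2/3.

2/3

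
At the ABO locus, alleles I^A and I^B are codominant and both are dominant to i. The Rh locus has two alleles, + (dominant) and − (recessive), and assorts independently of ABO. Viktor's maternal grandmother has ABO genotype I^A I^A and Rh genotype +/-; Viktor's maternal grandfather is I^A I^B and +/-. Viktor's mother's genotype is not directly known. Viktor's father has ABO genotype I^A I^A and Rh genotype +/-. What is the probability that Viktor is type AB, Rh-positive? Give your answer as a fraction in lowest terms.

Viktor's mother's ABO genotype from I^A I^A × I^A I^B: 1/2 I^A I^A, 1/2 I^A I^B.
Crossing each possibility with the father I^A I^A and summing P(type AB): 1/2·0 + 1/2·1/2 = 1/4.
Similarly for Rh via the mother's Rh distribution: P(Rh+) = 3/4.
Independent loci: 1/4 × 3/4 = 3/16.

3/16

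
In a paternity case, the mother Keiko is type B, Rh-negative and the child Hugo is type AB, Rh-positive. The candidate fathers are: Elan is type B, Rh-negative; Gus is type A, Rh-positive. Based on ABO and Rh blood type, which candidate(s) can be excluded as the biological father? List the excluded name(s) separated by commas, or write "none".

Elan

A candidate is excluded only if no genotype consistent with his phenotype could produce a type AB, Rh-positive child with a type B, Rh-negative mother.
Elan (type B, Rh-): no genotype consistent with that phenotype can produce a type-AB Rh+ child with a type-B mother.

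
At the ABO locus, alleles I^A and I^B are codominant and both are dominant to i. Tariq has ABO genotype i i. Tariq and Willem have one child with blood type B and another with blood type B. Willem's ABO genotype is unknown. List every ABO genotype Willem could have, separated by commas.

I^A I^B, I^B I^B, I^B i

For each candidate genotype of Willem, check whether crossing it with i i can produce every observed child phenotype.
  I^A I^A → possible child types {A} ✗
  I^A I^B → possible child types {A, B} ✓
  I^A i → possible child types {O, A} ✗
  I^B I^B → possible child types {B} ✓
  I^B i → possible child types {O, B} ✓
  i i → possible child types {O} ✗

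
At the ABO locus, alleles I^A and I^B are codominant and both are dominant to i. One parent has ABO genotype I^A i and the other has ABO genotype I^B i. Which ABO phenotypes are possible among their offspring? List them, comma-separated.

Gametes from I^A i × I^B i give offspring ABO genotypes I^A I^B, I^A i, I^B i, i i, i.e. phenotypes O, A, B, AB.

O, A, B, AB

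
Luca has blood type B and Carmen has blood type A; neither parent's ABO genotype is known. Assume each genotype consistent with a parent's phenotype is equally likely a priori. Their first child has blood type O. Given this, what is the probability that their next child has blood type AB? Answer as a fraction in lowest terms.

1/4

Possible genotypes: Luca ∈ {I^B I^B, I^B i}; Carmen ∈ {I^A I^A, I^A i}.
Weight each parental genotype pair by prior × P(type-O child):
  I^B i × I^A i: posterior weight 1; P(next child type AB) = 1/4.
Weighted sum = 1/4.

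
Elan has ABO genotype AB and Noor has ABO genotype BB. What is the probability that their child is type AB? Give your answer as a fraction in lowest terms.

1/2

ABO cross AB × BB → offspring phenotypes: 1/2 B, 1/2 AB.
So P(type AB) = 1/2.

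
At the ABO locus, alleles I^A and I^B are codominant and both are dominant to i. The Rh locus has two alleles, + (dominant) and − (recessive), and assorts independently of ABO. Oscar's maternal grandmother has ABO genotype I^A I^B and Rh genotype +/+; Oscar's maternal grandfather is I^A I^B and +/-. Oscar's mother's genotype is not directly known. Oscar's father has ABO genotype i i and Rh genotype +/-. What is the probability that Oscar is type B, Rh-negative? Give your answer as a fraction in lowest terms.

Oscar's mother's ABO genotype from I^A I^B × I^A I^B: 1/4 I^A I^A, 1/2 I^A I^B, 1/4 I^B I^B.
Crossing each possibility with the father i i and summing P(type B): 1/4·0 + 1/2·1/2 + 1/4·1 = 1/2.
Similarly for Rh via the mother's Rh distribution: P(Rh-) = 1/8.
Independent loci: 1/2 × 1/8 = 1/16.

1/16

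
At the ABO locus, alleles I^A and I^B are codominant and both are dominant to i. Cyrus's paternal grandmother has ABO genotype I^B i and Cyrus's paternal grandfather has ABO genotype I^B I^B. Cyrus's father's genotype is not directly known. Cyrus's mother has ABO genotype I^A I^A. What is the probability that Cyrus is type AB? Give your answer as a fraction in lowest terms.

Cyrus's father's ABO genotype from I^B i × I^B I^B: 1/2 I^B I^B, 1/2 I^B i.
Crossing each possibility with the mother I^A I^A and summing P(type AB): 1/2·1 + 1/2·1/2 = 3/4.

3/4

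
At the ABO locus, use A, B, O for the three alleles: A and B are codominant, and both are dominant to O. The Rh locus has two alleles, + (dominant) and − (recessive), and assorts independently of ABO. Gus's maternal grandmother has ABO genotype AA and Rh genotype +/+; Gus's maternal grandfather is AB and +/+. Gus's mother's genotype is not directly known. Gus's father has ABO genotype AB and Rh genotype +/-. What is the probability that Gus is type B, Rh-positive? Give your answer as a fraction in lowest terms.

1/8

Gus's mother's ABO genotype from AA × AB: 1/2 AA, 1/2 AB.
Crossing each possibility with the father AB and summing P(type B): 1/2·0 + 1/2·1/4 = 1/8.
Similarly for Rh via the mother's Rh distribution: P(Rh+) = 1.
Independent loci: 1/8 × 1 = 1/8.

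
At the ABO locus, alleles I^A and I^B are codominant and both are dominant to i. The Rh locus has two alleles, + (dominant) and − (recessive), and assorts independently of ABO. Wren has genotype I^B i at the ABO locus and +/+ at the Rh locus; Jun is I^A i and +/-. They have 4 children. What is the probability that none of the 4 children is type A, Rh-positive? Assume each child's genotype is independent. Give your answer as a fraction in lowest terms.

ABO cross I^B i × I^A i → 1/4 O, 1/4 A, 1/4 B, 1/4 AB.
Rh cross +/+ × +/- → 1 Rh+; so P(type A, Rh-positive) = 1/4 × 1 = 1/4 per child.
P(not type A, Rh-positive) = 3/4 for one child; (3/4)^4 = 81/256.

81/256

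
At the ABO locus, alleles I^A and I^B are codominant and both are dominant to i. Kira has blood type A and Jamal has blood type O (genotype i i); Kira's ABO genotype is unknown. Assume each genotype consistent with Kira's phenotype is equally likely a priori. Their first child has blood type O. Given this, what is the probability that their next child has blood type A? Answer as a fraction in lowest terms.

1/2

Possible genotypes: Kira ∈ {I^A I^A, I^A i}; Jamal ∈ {i i}.
Weight each parental genotype pair by prior × P(type-O child):
  I^A i × i i: posterior weight 1; P(next child type A) = 1/2.
Weighted sum = 1/2.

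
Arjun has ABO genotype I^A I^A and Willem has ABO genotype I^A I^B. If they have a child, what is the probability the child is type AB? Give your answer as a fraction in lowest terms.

ABO cross I^A I^A × I^A I^B → offspring phenotypes: 1/2 A, 1/2 AB.
So P(type AB) = 1/2.

1/2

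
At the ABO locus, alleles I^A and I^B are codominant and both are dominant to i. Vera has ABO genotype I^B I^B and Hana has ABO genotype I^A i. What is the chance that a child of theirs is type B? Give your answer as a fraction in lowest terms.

1/2

ABO cross I^B I^B × I^A i → offspring phenotypes: 1/2 B, 1/2 AB.
So P(type B) = 1/2.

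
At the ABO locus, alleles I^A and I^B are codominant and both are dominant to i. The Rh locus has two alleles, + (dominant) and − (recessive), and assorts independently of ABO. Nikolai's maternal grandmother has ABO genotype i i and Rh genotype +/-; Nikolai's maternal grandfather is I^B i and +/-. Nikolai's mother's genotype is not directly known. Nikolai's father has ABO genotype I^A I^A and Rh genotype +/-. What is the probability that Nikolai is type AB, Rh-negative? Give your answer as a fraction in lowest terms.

1/16

Nikolai's mother's ABO genotype from i i × I^B i: 1/2 I^B i, 1/2 i i.
Crossing each possibility with the father I^A I^A and summing P(type AB): 1/2·1/2 + 1/2·0 = 1/4.
Similarly for Rh via the mother's Rh distribution: P(Rh-) = 1/4.
Independent loci: 1/4 × 1/4 = 1/16.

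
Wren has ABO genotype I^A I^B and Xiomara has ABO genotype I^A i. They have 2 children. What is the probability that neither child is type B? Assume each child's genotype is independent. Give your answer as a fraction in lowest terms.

ABO cross I^A I^B × I^A i → 1/2 A, 1/4 B, 1/4 AB.
So P(type B) = 1/4 per child.
P(not type B) = 3/4 for one child; (3/4)^2 = 9/16.

9/16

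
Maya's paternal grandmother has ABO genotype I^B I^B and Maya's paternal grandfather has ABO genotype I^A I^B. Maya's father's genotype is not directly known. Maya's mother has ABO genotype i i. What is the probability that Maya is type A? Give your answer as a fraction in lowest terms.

Maya's father's ABO genotype from I^B I^B × I^A I^B: 1/2 I^A I^B, 1/2 I^B I^B.
Crossing each possibility with the mother i i and summing P(type A): 1/2·1/2 + 1/2·0 = 1/4.

1/4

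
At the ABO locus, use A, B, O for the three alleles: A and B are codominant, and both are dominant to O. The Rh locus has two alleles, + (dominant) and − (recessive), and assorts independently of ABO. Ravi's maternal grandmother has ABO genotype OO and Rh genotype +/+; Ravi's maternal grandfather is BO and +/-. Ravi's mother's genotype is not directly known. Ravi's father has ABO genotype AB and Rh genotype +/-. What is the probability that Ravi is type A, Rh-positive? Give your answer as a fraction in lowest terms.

21/64

Ravi's mother's ABO genotype from OO × BO: 1/2 BO, 1/2 OO.
Crossing each possibility with the father AB and summing P(type A): 1/2·1/4 + 1/2·1/2 = 3/8.
Similarly for Rh via the mother's Rh distribution: P(Rh+) = 7/8.
Independent loci: 3/8 × 7/8 = 21/64.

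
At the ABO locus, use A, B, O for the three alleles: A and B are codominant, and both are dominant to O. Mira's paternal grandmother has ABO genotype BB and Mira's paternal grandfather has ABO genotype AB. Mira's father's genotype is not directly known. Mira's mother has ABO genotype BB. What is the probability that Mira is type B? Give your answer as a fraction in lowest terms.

3/4

Mira's father's ABO genotype from BB × AB: 1/2 AB, 1/2 BB.
Crossing each possibility with the mother BB and summing P(type B): 1/2·1/2 + 1/2·1 = 3/4.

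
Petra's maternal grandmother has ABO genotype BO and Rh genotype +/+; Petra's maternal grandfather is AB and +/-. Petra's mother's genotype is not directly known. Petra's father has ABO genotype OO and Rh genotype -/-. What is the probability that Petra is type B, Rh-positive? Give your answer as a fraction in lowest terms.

3/8

Petra's mother's ABO genotype from BO × AB: 1/4 AB, 1/4 AO, 1/4 BB, 1/4 BO.
Crossing each possibility with the father OO and summing P(type B): 1/4·1/2 + 1/4·0 + 1/4·1 + 1/4·1/2 = 1/2.
Similarly for Rh via the mother's Rh distribution: P(Rh+) = 3/4.
Independent loci: 1/2 × 3/4 = 3/8.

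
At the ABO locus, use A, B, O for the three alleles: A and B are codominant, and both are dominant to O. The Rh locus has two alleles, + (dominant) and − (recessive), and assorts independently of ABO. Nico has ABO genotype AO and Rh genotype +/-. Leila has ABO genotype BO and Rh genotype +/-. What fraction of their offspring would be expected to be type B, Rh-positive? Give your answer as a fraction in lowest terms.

ABO cross AO × BO → offspring phenotypes: 1/4 O, 1/4 A, 1/4 B, 1/4 AB.
Rh cross +/- × +/- → 3/4 Rh+, 1/4 Rh-.
Independent loci: P(type B, Rh-positive) = 1/4 × 3/4 = 3/16.

3/16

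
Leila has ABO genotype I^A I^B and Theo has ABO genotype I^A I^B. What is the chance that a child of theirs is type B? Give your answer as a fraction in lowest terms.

1/4

ABO cross I^A I^B × I^A I^B → offspring phenotypes: 1/4 A, 1/4 B, 1/2 AB.
So P(type B) = 1/4.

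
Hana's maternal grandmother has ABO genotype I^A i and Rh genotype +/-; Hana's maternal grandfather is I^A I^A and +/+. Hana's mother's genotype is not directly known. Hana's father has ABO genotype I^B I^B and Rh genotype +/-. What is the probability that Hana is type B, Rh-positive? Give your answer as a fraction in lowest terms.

Hana's mother's ABO genotype from I^A i × I^A I^A: 1/2 I^A I^A, 1/2 I^A i.
Crossing each possibility with the father I^B I^B and summing P(type B): 1/2·0 + 1/2·1/2 = 1/4.
Similarly for Rh via the mother's Rh distribution: P(Rh+) = 7/8.
Independent loci: 1/4 × 7/8 = 7/32.

7/32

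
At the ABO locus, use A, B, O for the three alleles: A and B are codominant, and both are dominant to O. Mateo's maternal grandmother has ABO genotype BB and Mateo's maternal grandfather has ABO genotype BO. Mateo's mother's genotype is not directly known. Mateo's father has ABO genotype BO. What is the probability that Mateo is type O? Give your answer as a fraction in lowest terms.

1/8

Mateo's mother's ABO genotype from BB × BO: 1/2 BB, 1/2 BO.
Crossing each possibility with the father BO and summing P(type O): 1/2·0 + 1/2·1/4 = 1/8.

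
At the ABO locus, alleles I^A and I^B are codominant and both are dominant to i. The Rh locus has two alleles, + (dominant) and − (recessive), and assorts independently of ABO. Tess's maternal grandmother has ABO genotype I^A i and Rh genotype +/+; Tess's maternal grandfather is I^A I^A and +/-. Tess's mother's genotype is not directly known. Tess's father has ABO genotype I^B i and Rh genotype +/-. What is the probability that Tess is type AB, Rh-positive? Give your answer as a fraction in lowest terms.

Tess's mother's ABO genotype from I^A i × I^A I^A: 1/2 I^A I^A, 1/2 I^A i.
Crossing each possibility with the father I^B i and summing P(type AB): 1/2·1/2 + 1/2·1/4 = 3/8.
Similarly for Rh via the mother's Rh distribution: P(Rh+) = 7/8.
Independent loci: 3/8 × 7/8 = 21/64.

21/64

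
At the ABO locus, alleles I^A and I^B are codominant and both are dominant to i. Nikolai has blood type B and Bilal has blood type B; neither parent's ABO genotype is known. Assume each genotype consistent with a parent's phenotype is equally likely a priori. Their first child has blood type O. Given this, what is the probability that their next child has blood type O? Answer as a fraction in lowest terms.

1/4

Possible genotypes: Nikolai ∈ {I^B I^B, I^B i}; Bilal ∈ {I^B I^B, I^B i}.
Weight each parental genotype pair by prior × P(type-O child):
  I^B i × I^B i: posterior weight 1; P(next child type O) = 1/4.
Weighted sum = 1/4.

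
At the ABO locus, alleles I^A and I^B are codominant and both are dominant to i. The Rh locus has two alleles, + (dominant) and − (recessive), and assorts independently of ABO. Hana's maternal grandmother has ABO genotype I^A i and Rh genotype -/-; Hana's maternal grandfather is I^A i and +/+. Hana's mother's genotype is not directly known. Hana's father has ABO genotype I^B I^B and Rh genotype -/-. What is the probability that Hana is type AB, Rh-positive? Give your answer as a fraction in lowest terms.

Hana's mother's ABO genotype from I^A i × I^A i: 1/4 I^A I^A, 1/2 I^A i, 1/4 i i.
Crossing each possibility with the father I^B I^B and summing P(type AB): 1/4·1 + 1/2·1/2 + 1/4·0 = 1/2.
Similarly for Rh via the mother's Rh distribution: P(Rh+) = 1/2.
Independent loci: 1/2 × 1/2 = 1/4.

1/4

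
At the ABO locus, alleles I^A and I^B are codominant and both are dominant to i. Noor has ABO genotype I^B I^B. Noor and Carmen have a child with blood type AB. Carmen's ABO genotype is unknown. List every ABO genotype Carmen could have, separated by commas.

For each candidate genotype of Carmen, check whether crossing it with I^B I^B can produce every observed child phenotype.
  I^A I^A → possible child types {AB} ✓
  I^A I^B → possible child types {B, AB} ✓
  I^A i → possible child types {B, AB} ✓
  I^B I^B → possible child types {B} ✗
  I^B i → possible child types {B} ✗
  i i → possible child types {B} ✗

I^A I^A, I^A I^B, I^A i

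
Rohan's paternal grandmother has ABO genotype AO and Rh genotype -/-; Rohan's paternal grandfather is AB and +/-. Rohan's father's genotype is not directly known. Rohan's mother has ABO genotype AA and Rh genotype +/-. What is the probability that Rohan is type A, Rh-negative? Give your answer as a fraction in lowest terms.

9/32

Rohan's father's ABO genotype from AO × AB: 1/4 AA, 1/4 AB, 1/4 AO, 1/4 BO.
Crossing each possibility with the mother AA and summing P(type A): 1/4·1 + 1/4·1/2 + 1/4·1 + 1/4·1/2 = 3/4.
Similarly for Rh via the father's Rh distribution: P(Rh-) = 3/8.
Independent loci: 3/4 × 3/8 = 9/32.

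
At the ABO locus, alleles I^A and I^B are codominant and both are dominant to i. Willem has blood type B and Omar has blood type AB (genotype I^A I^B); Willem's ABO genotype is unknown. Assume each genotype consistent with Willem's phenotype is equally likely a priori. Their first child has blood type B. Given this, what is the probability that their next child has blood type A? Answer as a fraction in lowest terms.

Possible genotypes: Willem ∈ {I^B I^B, I^B i}; Omar ∈ {I^A I^B}.
Weight each parental genotype pair by prior × P(type-B child):
  I^B I^B × I^A I^B: posterior weight 1/2; P(next child type A) = 0.
  I^B i × I^A I^B: posterior weight 1/2; P(next child type A) = 1/4.
Weighted sum = 1/8.

1/8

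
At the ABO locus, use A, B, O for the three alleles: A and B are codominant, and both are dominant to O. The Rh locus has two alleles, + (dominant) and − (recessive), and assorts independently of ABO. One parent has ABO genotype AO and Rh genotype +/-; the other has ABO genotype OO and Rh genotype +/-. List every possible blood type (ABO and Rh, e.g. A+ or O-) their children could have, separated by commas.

Gametes from AO × OO give offspring ABO genotypes AO, OO, i.e. phenotypes O, A.
Rh cross +/- × +/- → phenotypes Rh+, Rh-.
Combining independently: O+, O-, A+, A-.

O+, O-, A+, A-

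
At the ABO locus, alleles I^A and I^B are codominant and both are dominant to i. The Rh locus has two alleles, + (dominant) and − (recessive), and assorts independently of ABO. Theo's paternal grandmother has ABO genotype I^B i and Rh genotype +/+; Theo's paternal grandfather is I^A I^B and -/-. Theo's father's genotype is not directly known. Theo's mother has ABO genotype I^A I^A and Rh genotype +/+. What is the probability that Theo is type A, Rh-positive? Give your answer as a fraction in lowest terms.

Theo's father's ABO genotype from I^B i × I^A I^B: 1/4 I^A I^B, 1/4 I^A i, 1/4 I^B I^B, 1/4 I^B i.
Crossing each possibility with the mother I^A I^A and summing P(type A): 1/4·1/2 + 1/4·1 + 1/4·0 + 1/4·1/2 = 1/2.
Similarly for Rh via the father's Rh distribution: P(Rh+) = 1.
Independent loci: 1/2 × 1 = 1/2.

1/2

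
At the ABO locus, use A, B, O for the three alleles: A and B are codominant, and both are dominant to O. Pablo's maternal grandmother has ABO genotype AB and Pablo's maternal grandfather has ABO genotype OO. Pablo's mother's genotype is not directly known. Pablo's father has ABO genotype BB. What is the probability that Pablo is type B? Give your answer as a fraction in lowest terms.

3/4

Pablo's mother's ABO genotype from AB × OO: 1/2 AO, 1/2 BO.
Crossing each possibility with the father BB and summing P(type B): 1/2·1/2 + 1/2·1 = 3/4.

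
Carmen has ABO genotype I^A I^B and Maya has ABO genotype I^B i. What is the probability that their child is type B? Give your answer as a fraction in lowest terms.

1/2

ABO cross I^A I^B × I^B i → offspring phenotypes: 1/4 A, 1/2 B, 1/4 AB.
So P(type B) = 1/2.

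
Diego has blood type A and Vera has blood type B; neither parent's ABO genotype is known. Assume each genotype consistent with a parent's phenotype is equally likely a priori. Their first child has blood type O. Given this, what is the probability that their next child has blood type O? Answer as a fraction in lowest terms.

1/4

Possible genotypes: Diego ∈ {AA, AO}; Vera ∈ {BB, BO}.
Weight each parental genotype pair by prior × P(type-O child):
  AO × BO: posterior weight 1; P(next child type O) = 1/4.
Weighted sum = 1/4.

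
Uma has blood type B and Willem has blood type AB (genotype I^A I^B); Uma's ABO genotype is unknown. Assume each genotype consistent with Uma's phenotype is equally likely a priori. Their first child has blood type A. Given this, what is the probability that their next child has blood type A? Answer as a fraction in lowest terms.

Possible genotypes: Uma ∈ {I^B I^B, I^B i}; Willem ∈ {I^A I^B}.
Weight each parental genotype pair by prior × P(type-A child):
  I^B i × I^A I^B: posterior weight 1; P(next child type A) = 1/4.
Weighted sum = 1/4.

1/4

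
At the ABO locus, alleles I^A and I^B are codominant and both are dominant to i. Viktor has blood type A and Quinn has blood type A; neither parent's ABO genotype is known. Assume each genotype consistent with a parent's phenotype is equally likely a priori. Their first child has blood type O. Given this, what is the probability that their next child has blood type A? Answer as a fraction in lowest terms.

Possible genotypes: Viktor ∈ {I^A I^A, I^A i}; Quinn ∈ {I^A I^A, I^A i}.
Weight each parental genotype pair by prior × P(type-O child):
  I^A i × I^A i: posterior weight 1; P(next child type A) = 3/4.
Weighted sum = 3/4.

3/4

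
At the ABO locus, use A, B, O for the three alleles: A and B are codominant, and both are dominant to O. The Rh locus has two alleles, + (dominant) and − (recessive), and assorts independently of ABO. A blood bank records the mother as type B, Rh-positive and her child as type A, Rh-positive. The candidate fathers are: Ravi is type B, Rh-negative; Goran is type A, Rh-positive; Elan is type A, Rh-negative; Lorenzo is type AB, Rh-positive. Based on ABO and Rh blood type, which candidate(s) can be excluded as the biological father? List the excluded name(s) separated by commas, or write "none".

A candidate is excluded only if no genotype consistent with his phenotype could produce a type A, Rh-positive child with a type B, Rh-positive mother.
Ravi (type B, Rh-): no genotype consistent with that phenotype can produce a type-A Rh+ child with a type-B mother.

Ravi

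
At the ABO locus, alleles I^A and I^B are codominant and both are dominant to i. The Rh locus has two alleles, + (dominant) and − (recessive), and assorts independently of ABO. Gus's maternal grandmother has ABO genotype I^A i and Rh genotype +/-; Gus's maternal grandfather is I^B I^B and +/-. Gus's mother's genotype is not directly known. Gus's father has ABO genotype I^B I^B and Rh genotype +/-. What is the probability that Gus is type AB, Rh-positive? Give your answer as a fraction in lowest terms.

Gus's mother's ABO genotype from I^A i × I^B I^B: 1/2 I^A I^B, 1/2 I^B i.
Crossing each possibility with the father I^B I^B and summing P(type AB): 1/2·1/2 + 1/2·0 = 1/4.
Similarly for Rh via the mother's Rh distribution: P(Rh+) = 3/4.
Independent loci: 1/4 × 3/4 = 3/16.

3/16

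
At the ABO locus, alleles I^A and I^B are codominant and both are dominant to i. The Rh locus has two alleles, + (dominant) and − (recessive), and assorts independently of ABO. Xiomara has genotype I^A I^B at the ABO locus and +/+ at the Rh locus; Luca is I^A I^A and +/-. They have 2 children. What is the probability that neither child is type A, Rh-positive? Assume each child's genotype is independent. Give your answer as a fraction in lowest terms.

ABO cross I^A I^B × I^A I^A → 1/2 A, 1/2 AB.
Rh cross +/+ × +/- → 1 Rh+; so P(type A, Rh-positive) = 1/2 × 1 = 1/2 per child.
P(not type A, Rh-positive) = 1/2 for one child; (1/2)^2 = 1/4.

1/4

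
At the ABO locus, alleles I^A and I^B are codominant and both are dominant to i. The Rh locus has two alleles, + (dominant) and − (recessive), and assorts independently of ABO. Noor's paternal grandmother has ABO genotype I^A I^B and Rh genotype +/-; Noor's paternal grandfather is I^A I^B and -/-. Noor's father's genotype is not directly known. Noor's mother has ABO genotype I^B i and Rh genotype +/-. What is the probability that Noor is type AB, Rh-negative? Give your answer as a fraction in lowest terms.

Noor's father's ABO genotype from I^A I^B × I^A I^B: 1/4 I^A I^A, 1/2 I^A I^B, 1/4 I^B I^B.
Crossing each possibility with the mother I^B i and summing P(type AB): 1/4·1/2 + 1/2·1/4 + 1/4·0 = 1/4.
Similarly for Rh via the father's Rh distribution: P(Rh-) = 3/8.
Independent loci: 1/4 × 3/8 = 3/32.

3/32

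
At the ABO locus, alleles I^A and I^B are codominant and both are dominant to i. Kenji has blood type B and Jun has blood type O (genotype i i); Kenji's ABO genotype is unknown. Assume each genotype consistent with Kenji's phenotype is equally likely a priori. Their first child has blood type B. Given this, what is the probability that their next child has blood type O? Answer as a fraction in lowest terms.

1/6

Possible genotypes: Kenji ∈ {I^B I^B, I^B i}; Jun ∈ {i i}.
Weight each parental genotype pair by prior × P(type-B child):
  I^B I^B × i i: posterior weight 2/3; P(next child type O) = 0.
  I^B i × i i: posterior weight 1/3; P(next child type O) = 1/2.
Weighted sum = 1/6.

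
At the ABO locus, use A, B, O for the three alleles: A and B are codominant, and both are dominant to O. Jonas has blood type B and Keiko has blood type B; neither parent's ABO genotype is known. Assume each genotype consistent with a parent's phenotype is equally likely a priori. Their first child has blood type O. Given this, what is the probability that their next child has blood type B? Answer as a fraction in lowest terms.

Possible genotypes: Jonas ∈ {BB, BO}; Keiko ∈ {BB, BO}.
Weight each parental genotype pair by prior × P(type-O child):
  BO × BO: posterior weight 1; P(next child type B) = 3/4.
Weighted sum = 3/4.

3/4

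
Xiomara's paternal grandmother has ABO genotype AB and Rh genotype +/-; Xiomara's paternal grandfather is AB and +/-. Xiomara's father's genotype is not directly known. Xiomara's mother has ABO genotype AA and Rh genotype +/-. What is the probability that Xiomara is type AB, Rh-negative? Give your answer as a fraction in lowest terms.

1/8

Xiomara's father's ABO genotype from AB × AB: 1/4 AA, 1/2 AB, 1/4 BB.
Crossing each possibility with the mother AA and summing P(type AB): 1/4·0 + 1/2·1/2 + 1/4·1 = 1/2.
Similarly for Rh via the father's Rh distribution: P(Rh-) = 1/4.
Independent loci: 1/2 × 1/4 = 1/8.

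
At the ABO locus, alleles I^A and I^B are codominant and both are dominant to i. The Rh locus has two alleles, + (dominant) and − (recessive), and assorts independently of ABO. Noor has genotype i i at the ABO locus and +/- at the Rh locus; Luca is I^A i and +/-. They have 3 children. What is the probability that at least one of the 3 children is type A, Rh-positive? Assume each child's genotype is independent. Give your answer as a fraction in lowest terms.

387/512

ABO cross i i × I^A i → 1/2 O, 1/2 A.
Rh cross +/- × +/- → 3/4 Rh+, 1/4 Rh-; so P(type A, Rh-positive) = 1/2 × 3/4 = 3/8 per child.
P(none) = (5/8)^3 = 125/512; P(at least one) = 1 − 125/512 = 387/512.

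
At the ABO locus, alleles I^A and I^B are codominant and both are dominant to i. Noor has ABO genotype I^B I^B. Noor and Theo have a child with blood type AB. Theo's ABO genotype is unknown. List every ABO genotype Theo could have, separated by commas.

I^A I^A, I^A I^B, I^A i

For each candidate genotype of Theo, check whether crossing it with I^B I^B can produce every observed child phenotype.
  I^A I^A → possible child types {AB} ✓
  I^A I^B → possible child types {B, AB} ✓
  I^A i → possible child types {B, AB} ✓
  I^B I^B → possible child types {B} ✗
  I^B i → possible child types {B} ✗
  i i → possible child types {B} ✗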